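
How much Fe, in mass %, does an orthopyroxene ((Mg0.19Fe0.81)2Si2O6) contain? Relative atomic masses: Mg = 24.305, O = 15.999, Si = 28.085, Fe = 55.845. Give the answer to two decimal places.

35.92 mass %

Formula mass = 0.38*24.305 + 1.62*55.845 + 2*28.085 + 6*15.999 = 251.869 g/mol, of which 90.469 g is Fe.
So Fe makes up 90.469/251.869 = 0.3592 of the mass, i.e. 35.92%.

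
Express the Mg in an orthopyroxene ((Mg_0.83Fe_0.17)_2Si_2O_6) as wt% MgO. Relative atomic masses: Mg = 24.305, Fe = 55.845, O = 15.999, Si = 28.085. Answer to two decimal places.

31.63 wt%

Formula mass = 211.498 g/mol.
1.66 Mg → 1.6600 mol MgO per formula unit; M(MgO) = 40.304, so MgO mass = 66.905 g.
66.905/211.498 × 100 = 31.63 wt%.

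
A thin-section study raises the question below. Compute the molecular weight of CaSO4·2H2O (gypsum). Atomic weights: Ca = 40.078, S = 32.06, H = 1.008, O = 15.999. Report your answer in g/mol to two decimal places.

Ca: 1 × 40.078 = 40.0780
S: 1 × 32.06 = 32.0600
O: 6 × 15.999 = 95.9940
H: 4 × 1.008 = 4.0320
Summing the contributions gives the formula mass.

172.16 g/mol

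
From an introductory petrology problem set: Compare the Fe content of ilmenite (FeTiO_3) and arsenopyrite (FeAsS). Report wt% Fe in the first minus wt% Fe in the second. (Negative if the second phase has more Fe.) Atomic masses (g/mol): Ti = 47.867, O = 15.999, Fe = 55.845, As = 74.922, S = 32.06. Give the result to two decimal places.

Fe in FeTiO_3: molar mass 151.709 g/mol; 1×55.845 = 55.845 g → 36.81 wt%.
Fe in FeAsS: molar mass 162.827 g/mol; 1×55.845 = 55.845 g → 34.30 wt%.
Difference = 36.81 − 34.30 = 2.51 percentage points.

2.51 percentage points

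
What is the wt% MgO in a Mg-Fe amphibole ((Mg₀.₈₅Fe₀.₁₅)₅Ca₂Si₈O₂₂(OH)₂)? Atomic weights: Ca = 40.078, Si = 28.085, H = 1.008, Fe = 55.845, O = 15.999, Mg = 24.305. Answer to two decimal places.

M((Mg₀.₈₅Fe₀.₁₅)₅Ca₂Si₈O₂₂(OH)₂) = 836.008 g/mol; M(MgO) = 40.304 g/mol.
Moles MgO per formula unit = 4.25 Mg ÷ 1 = 4.2500.
MgO fraction = (4.2500 × 40.304) / 836.008 = 171.292/836.008 = 0.2049.

20.49 wt%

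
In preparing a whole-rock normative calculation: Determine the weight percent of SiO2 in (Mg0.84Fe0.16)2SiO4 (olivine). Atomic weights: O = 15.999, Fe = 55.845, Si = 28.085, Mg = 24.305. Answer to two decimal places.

39.85 wt%

M((Mg0.84Fe0.16)2SiO4) = 150.784 g/mol; M(SiO2) = 60.083 g/mol.
Moles SiO2 per formula unit = 1 Si ÷ 1 = 1.0000.
SiO2 fraction = (1.0000 × 60.083) / 150.784 = 60.083/150.784 = 0.3985.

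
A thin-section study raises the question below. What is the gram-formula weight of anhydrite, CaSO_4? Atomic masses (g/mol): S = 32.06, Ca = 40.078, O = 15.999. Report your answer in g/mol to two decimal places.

Ca: 1 × 40.078 = 40.0780
S: 1 × 32.06 = 32.0600
O: 4 × 15.999 = 63.9960
Summing the contributions gives the formula mass.

136.13 g/mol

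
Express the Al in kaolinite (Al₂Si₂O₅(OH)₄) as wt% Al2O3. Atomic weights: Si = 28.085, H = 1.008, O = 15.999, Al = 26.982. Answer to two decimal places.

Formula mass = 258.157 g/mol.
2 Al → 1.0000 mol Al2O3 per formula unit; M(Al2O3) = 101.961, so Al2O3 mass = 101.961 g.
101.961/258.157 × 100 = 39.50 wt%.

39.50 wt%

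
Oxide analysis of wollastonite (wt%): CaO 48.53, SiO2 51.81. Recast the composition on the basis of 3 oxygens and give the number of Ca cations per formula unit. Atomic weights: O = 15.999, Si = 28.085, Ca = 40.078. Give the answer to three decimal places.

1.002 Ca apfu

CaO (M=56.077): mol = 0.86542; Ca = 0.86542, O = 0.86542.
SiO2 (M=60.083): mol = 0.86231; Si = 0.86231, O = 1.72462.
ΣO = 2.59004; factor = 3/ΣO = 1.15828.
Ca apfu = 0.86542 × 1.15828 = 1.002.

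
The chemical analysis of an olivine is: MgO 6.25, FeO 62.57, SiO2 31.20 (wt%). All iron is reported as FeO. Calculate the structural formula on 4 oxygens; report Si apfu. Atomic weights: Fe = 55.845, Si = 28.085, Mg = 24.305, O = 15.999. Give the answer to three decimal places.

MgO: 6.25/40.304 = 0.15507 mol → 0.15507 mol Mg, 0.15507 mol O.
FeO: 62.57/71.844 = 0.87091 mol → 0.87091 mol Fe, 0.87091 mol O.
SiO2: 31.20/60.083 = 0.51928 mol → 0.51928 mol Si, 1.03856 mol O.
Total oxygen = 2.06454 mol. Normalization factor = 4/2.06454 = 1.93748.
Si per 4 O = 0.51928 × 1.93748 = 1.006.

1.006 Si apfu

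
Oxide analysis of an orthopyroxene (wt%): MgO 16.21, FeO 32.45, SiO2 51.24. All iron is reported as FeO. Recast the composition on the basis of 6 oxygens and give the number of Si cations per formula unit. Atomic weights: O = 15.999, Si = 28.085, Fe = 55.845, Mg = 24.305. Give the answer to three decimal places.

1.999 Si apfu

16.21 wt% MgO ÷ 40.304 g/mol = 0.40219 mol, giving 0.40219 Mg and 0.40219 O.
32.45 wt% FeO ÷ 71.844 g/mol = 0.45167 mol, giving 0.45167 Fe and 0.45167 O.
51.24 wt% SiO2 ÷ 60.083 g/mol = 0.85282 mol, giving 0.85282 Si and 1.70564 O.
Oxygen sums to 2.55950; scaling by 6/2.55950 = 2.34421 puts the formula on 6 O.
Si: 0.85282 × 2.34421 = 1.999 atoms per formula unit.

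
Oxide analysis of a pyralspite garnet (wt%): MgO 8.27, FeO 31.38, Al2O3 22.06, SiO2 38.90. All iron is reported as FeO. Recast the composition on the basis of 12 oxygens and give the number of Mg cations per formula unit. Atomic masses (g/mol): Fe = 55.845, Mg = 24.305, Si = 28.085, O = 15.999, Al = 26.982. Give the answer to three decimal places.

8.27 wt% MgO ÷ 40.304 g/mol = 0.20519 mol, giving 0.20519 Mg and 0.20519 O.
31.38 wt% FeO ÷ 71.844 g/mol = 0.43678 mol, giving 0.43678 Fe and 0.43678 O.
22.06 wt% Al2O3 ÷ 101.961 g/mol = 0.21636 mol, giving 0.43272 Al and 0.64908 O.
38.90 wt% SiO2 ÷ 60.083 g/mol = 0.64744 mol, giving 0.64744 Si and 1.29488 O.
Oxygen sums to 2.58593; scaling by 12/2.58593 = 4.64050 puts the formula on 12 O.
Mg: 0.20519 × 4.64050 = 0.952 atoms per formula unit.

0.952 Mg apfu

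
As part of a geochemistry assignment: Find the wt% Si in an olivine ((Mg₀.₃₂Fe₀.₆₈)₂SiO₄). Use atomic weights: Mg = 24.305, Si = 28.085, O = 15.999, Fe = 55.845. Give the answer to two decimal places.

15.30 wt%

Formula mass = 0.64·24.305 + 1.36·55.845 + 1·28.085 + 4·15.999 = 183.585 g/mol, of which 28.085 g is Si.
So Si makes up 28.085/183.585 = 0.1530 of the mass, i.e. 15.30%.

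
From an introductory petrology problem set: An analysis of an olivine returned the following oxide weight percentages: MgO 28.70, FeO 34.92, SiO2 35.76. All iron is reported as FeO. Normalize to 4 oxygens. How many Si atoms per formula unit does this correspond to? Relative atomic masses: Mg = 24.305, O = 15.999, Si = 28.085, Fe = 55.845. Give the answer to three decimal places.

28.70 wt% MgO ÷ 40.304 g/mol = 0.71209 mol, giving 0.71209 Mg and 0.71209 O.
34.92 wt% FeO ÷ 71.844 g/mol = 0.48605 mol, giving 0.48605 Fe and 0.48605 O.
35.76 wt% SiO2 ÷ 60.083 g/mol = 0.59518 mol, giving 0.59518 Si and 1.19036 O.
Oxygen sums to 2.38850; scaling by 4/2.38850 = 1.67469 puts the formula on 4 O.
Si: 0.59518 × 1.67469 = 0.997 atoms per formula unit.

0.997 Si apfu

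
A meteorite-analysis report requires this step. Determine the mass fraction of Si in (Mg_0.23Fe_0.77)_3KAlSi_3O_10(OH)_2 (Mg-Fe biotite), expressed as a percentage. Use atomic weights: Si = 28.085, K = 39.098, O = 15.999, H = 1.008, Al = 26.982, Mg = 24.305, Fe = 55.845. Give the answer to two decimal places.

Molar mass of (Mg_0.23Fe_0.77)_3KAlSi_3O_10(OH)_2: 0.69×24.305 + 2.31×55.845 + 1×39.098 + 1×26.982 + 3×28.085 + 12×15.999 + 2×1.008 = 490.111 g/mol.
Mass of Si per formula unit: 3 × 28.085 = 84.255 g.
Weight fraction Si = 84.255 / 490.111 = 0.1719.

17.19 wt%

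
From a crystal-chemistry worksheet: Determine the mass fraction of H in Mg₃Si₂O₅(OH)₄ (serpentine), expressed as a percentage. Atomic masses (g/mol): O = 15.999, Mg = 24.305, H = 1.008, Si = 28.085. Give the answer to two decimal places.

1.46 weight percent

Formula mass = 3·24.305 + 2·28.085 + 9·15.999 + 4·1.008 = 277.108 g/mol, of which 4.032 g is H.
So H makes up 4.032/277.108 = 0.0146 of the mass, i.e. 1.46%.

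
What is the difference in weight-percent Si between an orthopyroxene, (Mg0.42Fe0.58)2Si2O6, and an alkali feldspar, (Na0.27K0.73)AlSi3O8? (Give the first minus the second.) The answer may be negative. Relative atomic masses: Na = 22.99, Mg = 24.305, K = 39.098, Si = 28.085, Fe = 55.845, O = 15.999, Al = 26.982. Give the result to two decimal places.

-7.09 percentage points

Si in (Mg0.42Fe0.58)2Si2O6: molar mass 237.360 g/mol; 2×28.085 = 56.170 g → 23.66 wt%.
Si in (Na0.27K0.73)AlSi3O8: molar mass 273.978 g/mol; 3×28.085 = 84.255 g → 30.75 wt%.
Difference = 23.66 − 30.75 = -7.09 percentage points.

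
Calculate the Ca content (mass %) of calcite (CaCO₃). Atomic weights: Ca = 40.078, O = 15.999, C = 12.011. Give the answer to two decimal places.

Formula mass = 1·40.078 + 1·12.011 + 3·15.999 = 100.086 g/mol, of which 40.078 g is Ca.
So Ca makes up 40.078/100.086 = 0.4004 of the mass, i.e. 40.04%.

40.04 mass %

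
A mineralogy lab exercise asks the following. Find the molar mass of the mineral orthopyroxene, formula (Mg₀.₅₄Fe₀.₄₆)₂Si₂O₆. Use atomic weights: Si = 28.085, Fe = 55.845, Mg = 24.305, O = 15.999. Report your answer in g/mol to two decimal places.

229.79 g/mol

Mg: 1.08 × 24.305 = 26.2494
Fe: 0.92 × 55.845 = 51.3774
Si: 2 × 28.085 = 56.1700
O: 6 × 15.999 = 95.9940
Summing the contributions gives the formula mass.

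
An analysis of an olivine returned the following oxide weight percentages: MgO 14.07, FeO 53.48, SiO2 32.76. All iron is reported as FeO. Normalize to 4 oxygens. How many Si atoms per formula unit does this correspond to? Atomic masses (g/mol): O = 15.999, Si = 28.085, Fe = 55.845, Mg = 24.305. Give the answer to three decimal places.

MgO (M=40.304): mol = 0.34910; Mg = 0.34910, O = 0.34910.
FeO (M=71.844): mol = 0.74439; Fe = 0.74439, O = 0.74439.
SiO2 (M=60.083): mol = 0.54525; Si = 0.54525, O = 1.09050.
ΣO = 2.18399; factor = 4/ΣO = 1.83151.
Si apfu = 0.54525 × 1.83151 = 0.999.

0.999 Si apfu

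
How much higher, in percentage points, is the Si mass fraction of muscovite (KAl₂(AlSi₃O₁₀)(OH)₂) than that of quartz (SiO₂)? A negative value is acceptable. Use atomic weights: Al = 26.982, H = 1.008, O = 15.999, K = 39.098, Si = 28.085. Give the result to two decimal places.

-25.59 percentage points

First mineral: 84.255 g Si in 398.303 g formula = 21.15 wt% Si.
Second mineral: 28.085 g Si in 60.083 g formula = 46.74 wt% Si.
21.15% − 46.74% gives a difference of -25.59 percentage points.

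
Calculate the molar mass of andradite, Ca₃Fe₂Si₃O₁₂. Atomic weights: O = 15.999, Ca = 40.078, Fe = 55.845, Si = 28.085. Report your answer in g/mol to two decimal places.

Ca: 3 × 40.078 = 120.2340
Fe: 2 × 55.845 = 111.6900
Si: 3 × 28.085 = 84.2550
O: 12 × 15.999 = 191.9880
Summing the contributions gives the formula mass.

508.17 g/mol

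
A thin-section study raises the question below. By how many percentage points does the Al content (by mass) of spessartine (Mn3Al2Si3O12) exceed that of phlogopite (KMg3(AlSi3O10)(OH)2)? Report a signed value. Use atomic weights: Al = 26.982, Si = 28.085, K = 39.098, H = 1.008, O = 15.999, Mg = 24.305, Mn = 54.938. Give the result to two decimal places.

4.43 percentage points

Al in Mn3Al2Si3O12: molar mass 495.021 g/mol; 2×26.982 = 53.964 g → 10.90 wt%.
Al in KMg3(AlSi3O10)(OH)2: molar mass 417.254 g/mol; 1×26.982 = 26.982 g → 6.47 wt%.
Difference = 10.90 − 6.47 = 4.43 percentage points.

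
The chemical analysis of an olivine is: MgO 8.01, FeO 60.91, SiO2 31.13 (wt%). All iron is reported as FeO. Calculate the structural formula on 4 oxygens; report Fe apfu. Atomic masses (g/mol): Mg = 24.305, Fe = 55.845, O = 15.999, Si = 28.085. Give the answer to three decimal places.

MgO (M=40.304): mol = 0.19874; Mg = 0.19874, O = 0.19874.
FeO (M=71.844): mol = 0.84781; Fe = 0.84781, O = 0.84781.
SiO2 (M=60.083): mol = 0.51812; Si = 0.51812, O = 1.03624.
ΣO = 2.08279; factor = 4/ΣO = 1.92050.
Fe apfu = 0.84781 × 1.92050 = 1.628.

1.628 Fe apfu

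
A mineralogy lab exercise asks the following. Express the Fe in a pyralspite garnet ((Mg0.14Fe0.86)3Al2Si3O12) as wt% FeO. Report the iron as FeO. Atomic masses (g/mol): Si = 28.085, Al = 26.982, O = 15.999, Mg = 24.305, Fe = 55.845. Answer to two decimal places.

38.26 wt%

Formula mass = 484.495 g/mol.
2.58 Fe → 2.5800 mol FeO per formula unit; M(FeO) = 71.844, so FeO mass = 185.358 g.
185.358/484.495 × 100 = 38.26 wt%.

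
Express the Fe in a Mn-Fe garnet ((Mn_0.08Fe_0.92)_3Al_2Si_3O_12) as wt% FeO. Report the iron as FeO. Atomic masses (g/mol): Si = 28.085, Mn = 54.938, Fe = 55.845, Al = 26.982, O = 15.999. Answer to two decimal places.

39.86 wt%

Molar mass of (Mn_0.08Fe_0.92)_3Al_2Si_3O_12 = 0.24·54.938 + 2.76·55.845 + 2·26.982 + 3·28.085 + 12·15.999 = 497.524 g/mol.
Each formula unit contains 2.76 Fe, equivalent to 2.76/1 = 2.7600 mol FeO.
M(FeO) = 1×55.845 + 1×15.999 = 71.844 g/mol.
Mass of FeO per formula unit = 2.7600 × 71.844 = 198.289 g.
FeO wt% = 198.289 / 497.524 × 100 = 39.86%.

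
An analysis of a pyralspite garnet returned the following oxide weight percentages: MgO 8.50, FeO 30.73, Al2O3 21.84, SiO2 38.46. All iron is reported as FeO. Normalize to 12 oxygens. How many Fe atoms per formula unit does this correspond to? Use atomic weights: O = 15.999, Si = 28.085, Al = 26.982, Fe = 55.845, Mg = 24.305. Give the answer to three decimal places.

MgO (M=40.304): mol = 0.21090; Mg = 0.21090, O = 0.21090.
FeO (M=71.844): mol = 0.42773; Fe = 0.42773, O = 0.42773.
Al2O3 (M=101.961): mol = 0.21420; Al = 0.42840, O = 0.64260.
SiO2 (M=60.083): mol = 0.64011; Si = 0.64011, O = 1.28022.
ΣO = 2.56145; factor = 12/ΣO = 4.68485.
Fe apfu = 0.42773 × 4.68485 = 2.004.

2.004 Fe apfu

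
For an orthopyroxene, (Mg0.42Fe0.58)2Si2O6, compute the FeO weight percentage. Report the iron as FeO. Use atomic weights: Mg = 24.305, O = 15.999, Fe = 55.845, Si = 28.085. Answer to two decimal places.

35.11 wt%

Formula mass = 237.360 g/mol.
1.16 Fe → 1.1600 mol FeO per formula unit; M(FeO) = 71.844, so FeO mass = 83.339 g.
83.339/237.360 × 100 = 35.11 wt%.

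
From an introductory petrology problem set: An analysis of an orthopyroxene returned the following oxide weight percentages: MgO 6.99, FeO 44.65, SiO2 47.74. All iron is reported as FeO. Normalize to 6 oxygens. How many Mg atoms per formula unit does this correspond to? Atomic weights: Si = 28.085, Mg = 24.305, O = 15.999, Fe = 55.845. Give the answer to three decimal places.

0.436 Mg apfu

MgO: 6.99/40.304 = 0.17343 mol → 0.17343 mol Mg, 0.17343 mol O.
FeO: 44.65/71.844 = 0.62149 mol → 0.62149 mol Fe, 0.62149 mol O.
SiO2: 47.74/60.083 = 0.79457 mol → 0.79457 mol Si, 1.58914 mol O.
Total oxygen = 2.38406 mol. Normalization factor = 6/2.38406 = 2.51672.
Mg per 6 O = 0.17343 × 2.51672 = 0.436.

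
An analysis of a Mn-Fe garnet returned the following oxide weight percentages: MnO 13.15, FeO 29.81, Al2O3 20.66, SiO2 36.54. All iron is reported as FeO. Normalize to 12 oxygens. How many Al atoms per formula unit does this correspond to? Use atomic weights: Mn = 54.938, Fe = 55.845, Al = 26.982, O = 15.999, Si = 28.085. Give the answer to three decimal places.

2.006 Al apfu

MnO (M=70.937): mol = 0.18538; Mn = 0.18538, O = 0.18538.
FeO (M=71.844): mol = 0.41493; Fe = 0.41493, O = 0.41493.
Al2O3 (M=101.961): mol = 0.20263; Al = 0.40526, O = 0.60789.
SiO2 (M=60.083): mol = 0.60816; Si = 0.60816, O = 1.21632.
ΣO = 2.42452; factor = 12/ΣO = 4.94943.
Al apfu = 0.40526 × 4.94943 = 2.006.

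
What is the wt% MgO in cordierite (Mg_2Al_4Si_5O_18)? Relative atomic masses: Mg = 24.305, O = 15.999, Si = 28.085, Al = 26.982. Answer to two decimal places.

Formula mass = 584.945 g/mol.
2 Mg → 2.0000 mol MgO per formula unit; M(MgO) = 40.304, so MgO mass = 80.608 g.
80.608/584.945 × 100 = 13.78 wt%.

13.78 wt%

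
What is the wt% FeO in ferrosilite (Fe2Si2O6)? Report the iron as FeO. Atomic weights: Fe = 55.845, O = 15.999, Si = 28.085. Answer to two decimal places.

Molar mass of Fe2Si2O6 = 2×55.845 + 2×28.085 + 6×15.999 = 263.854 g/mol.
Each formula unit contains 2 Fe, equivalent to 2/1 = 2.0000 mol FeO.
M(FeO) = 1×55.845 + 1×15.999 = 71.844 g/mol.
Mass of FeO per formula unit = 2.0000 × 71.844 = 143.688 g.
FeO wt% = 143.688 / 263.854 × 100 = 54.46%.

54.46 wt%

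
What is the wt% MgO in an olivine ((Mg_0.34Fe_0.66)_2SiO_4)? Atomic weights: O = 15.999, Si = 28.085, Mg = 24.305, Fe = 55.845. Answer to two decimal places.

15.03 wt%

Molar mass of (Mg_0.34Fe_0.66)_2SiO_4 = 0.68·24.305 + 1.32·55.845 + 1·28.085 + 4·15.999 = 182.324 g/mol.
Each formula unit contains 0.68 Mg, equivalent to 0.68/1 = 0.6800 mol MgO.
M(MgO) = 1×24.305 + 1×15.999 = 40.304 g/mol.
Mass of MgO per formula unit = 0.6800 × 40.304 = 27.407 g.
MgO wt% = 27.407 / 182.324 × 100 = 15.03%.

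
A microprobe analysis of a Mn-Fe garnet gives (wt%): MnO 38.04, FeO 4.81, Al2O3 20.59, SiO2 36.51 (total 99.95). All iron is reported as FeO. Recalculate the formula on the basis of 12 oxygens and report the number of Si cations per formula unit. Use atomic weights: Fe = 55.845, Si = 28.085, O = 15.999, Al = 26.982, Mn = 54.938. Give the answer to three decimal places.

38.04 wt% MnO ÷ 70.937 g/mol = 0.53625 mol, giving 0.53625 Mn and 0.53625 O.
4.81 wt% FeO ÷ 71.844 g/mol = 0.06695 mol, giving 0.06695 Fe and 0.06695 O.
20.59 wt% Al2O3 ÷ 101.961 g/mol = 0.20194 mol, giving 0.40388 Al and 0.60582 O.
36.51 wt% SiO2 ÷ 60.083 g/mol = 0.60766 mol, giving 0.60766 Si and 1.21532 O.
Oxygen sums to 2.42434; scaling by 12/2.42434 = 4.94980 puts the formula on 12 O.
Si: 0.60766 × 4.94980 = 3.008 atoms per formula unit.

3.008 Si apfu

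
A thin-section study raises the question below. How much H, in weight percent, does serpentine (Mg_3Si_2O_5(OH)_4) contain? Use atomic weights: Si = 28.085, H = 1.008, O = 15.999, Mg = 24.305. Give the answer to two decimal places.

M(Mg_3Si_2O_5(OH)_4) = 277.108 g/mol.
H contributes 4 × 1.008 = 4.032 g per mole.
4.032/277.108 = 0.0146 → 1.46%.

1.46 weight percent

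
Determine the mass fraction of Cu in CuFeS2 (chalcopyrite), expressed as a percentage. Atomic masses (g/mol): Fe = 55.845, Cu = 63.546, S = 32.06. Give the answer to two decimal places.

34.63 weight percent

Formula mass = 1·63.546 + 1·55.845 + 2·32.06 = 183.511 g/mol, of which 63.546 g is Cu.
So Cu makes up 63.546/183.511 = 0.3463 of the mass, i.e. 34.63%.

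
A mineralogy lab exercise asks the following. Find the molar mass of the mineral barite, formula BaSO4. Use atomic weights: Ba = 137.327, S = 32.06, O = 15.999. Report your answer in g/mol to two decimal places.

Ba: 1 × 137.327 = 137.3270
S: 1 × 32.06 = 32.0600
O: 4 × 15.999 = 63.9960
Summing the contributions gives the formula mass.

233.38 g/mol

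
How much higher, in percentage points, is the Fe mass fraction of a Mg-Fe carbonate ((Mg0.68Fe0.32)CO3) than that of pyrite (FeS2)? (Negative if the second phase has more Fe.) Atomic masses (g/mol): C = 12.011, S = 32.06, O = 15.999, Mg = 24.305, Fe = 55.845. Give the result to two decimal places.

-27.62 percentage points

M((Mg0.68Fe0.32)CO3) = 94.406 g/mol, so wt% Fe = 17.870/94.406 × 100 = 18.93%.
M(FeS2) = 119.965 g/mol, so wt% Fe = 55.845/119.965 × 100 = 46.55%.
18.93 − 46.55 = -27.62 pp.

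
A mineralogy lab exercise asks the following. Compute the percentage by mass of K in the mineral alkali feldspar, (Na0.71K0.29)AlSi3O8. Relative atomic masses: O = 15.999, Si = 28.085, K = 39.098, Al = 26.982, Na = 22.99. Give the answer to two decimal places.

Molar mass of (Na0.71K0.29)AlSi3O8: 0.71×22.99 + 0.29×39.098 + 1×26.982 + 3×28.085 + 8×15.999 = 266.890 g/mol.
Mass of K per formula unit: 0.29 × 39.098 = 11.338 g.
Weight fraction K = 11.338 / 266.890 = 0.0425.

4.25 mass %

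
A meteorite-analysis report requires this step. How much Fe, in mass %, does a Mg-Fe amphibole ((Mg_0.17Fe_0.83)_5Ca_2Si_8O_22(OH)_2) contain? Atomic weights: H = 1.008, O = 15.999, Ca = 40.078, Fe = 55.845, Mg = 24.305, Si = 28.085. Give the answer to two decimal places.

24.57 mass %

Formula mass = 0.85·24.305 + 4.15·55.845 + 2·40.078 + 8·28.085 + 24·15.999 + 2·1.008 = 943.244 g/mol, of which 231.757 g is Fe.
So Fe makes up 231.757/943.244 = 0.2457 of the mass, i.e. 24.57%.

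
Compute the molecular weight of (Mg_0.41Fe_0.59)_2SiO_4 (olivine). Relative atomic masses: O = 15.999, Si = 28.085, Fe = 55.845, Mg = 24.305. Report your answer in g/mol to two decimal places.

177.91 g/mol

M = 0.82·24.305 + 1.18·55.845 + 1·28.085 + 4·15.999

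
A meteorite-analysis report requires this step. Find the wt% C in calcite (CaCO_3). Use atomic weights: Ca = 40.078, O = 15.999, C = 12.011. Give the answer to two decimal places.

M(CaCO_3) = 100.086 g/mol.
C contributes 1 × 12.011 = 12.011 g per mole.
12.011/100.086 = 0.1200 → 12.00%.

12.00 weight percent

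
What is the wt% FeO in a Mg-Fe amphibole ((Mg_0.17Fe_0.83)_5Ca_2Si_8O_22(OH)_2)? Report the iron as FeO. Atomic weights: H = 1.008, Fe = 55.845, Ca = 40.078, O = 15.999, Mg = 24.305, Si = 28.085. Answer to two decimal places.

31.61 wt%

M((Mg_0.17Fe_0.83)_5Ca_2Si_8O_22(OH)_2) = 943.244 g/mol; M(FeO) = 71.844 g/mol.
Moles FeO per formula unit = 4.15 Fe ÷ 1 = 4.1500.
FeO fraction = (4.1500 × 71.844) / 943.244 = 298.153/943.244 = 0.3161.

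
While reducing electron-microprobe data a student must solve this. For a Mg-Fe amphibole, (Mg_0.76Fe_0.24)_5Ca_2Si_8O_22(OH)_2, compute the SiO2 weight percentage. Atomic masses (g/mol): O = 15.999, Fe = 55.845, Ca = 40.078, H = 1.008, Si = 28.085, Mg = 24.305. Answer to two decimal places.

56.54 wt%

Formula mass = 850.201 g/mol.
8 Si → 8.0000 mol SiO2 per formula unit; M(SiO2) = 60.083, so SiO2 mass = 480.664 g.
480.664/850.201 × 100 = 56.54 wt%.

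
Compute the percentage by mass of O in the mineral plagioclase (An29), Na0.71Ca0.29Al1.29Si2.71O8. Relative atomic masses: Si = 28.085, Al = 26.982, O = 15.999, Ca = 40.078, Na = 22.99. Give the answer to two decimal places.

47.96 mass %

Formula mass = 0.71*22.99 + 0.29*40.078 + 1.29*26.982 + 2.71*28.085 + 8*15.999 = 266.855 g/mol, of which 127.992 g is O.
So O makes up 127.992/266.855 = 0.4796 of the mass, i.e. 47.96%.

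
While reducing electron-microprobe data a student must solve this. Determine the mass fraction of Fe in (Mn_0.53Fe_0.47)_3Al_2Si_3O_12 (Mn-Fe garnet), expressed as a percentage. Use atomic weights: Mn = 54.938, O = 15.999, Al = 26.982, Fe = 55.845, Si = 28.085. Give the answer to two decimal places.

15.87 mass %

M((Mn_0.53Fe_0.47)_3Al_2Si_3O_12) = 496.300 g/mol.
Fe contributes 1.41 × 55.845 = 78.741 g per mole.
78.741/496.300 = 0.1587 → 15.87%.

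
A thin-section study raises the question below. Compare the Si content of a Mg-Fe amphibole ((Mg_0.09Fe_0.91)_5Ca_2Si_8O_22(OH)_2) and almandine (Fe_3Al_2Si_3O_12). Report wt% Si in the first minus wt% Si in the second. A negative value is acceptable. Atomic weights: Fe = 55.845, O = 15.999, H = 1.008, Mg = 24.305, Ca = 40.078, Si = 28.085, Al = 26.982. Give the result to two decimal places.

Si in (Mg_0.09Fe_0.91)_5Ca_2Si_8O_22(OH)_2: molar mass 955.860 g/mol; 8×28.085 = 224.680 g → 23.51 wt%.
Si in Fe_3Al_2Si_3O_12: molar mass 497.742 g/mol; 3×28.085 = 84.255 g → 16.93 wt%.
Difference = 23.51 − 16.93 = 6.58 percentage points.

6.58 percentage points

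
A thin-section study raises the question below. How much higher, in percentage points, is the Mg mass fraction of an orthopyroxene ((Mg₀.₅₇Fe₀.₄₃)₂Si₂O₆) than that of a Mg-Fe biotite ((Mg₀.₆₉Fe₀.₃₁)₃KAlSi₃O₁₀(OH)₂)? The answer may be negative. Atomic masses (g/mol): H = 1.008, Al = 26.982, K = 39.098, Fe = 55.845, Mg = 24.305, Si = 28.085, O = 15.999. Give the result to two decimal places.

Mg in (Mg₀.₅₇Fe₀.₄₃)₂Si₂O₆: molar mass 227.898 g/mol; 1.14×24.305 = 27.708 g → 12.16 wt%.
Mg in (Mg₀.₆₉Fe₀.₃₁)₃KAlSi₃O₁₀(OH)₂: molar mass 446.586 g/mol; 2.07×24.305 = 50.311 g → 11.27 wt%.
Difference = 12.16 − 11.27 = 0.89 percentage points.

0.89 percentage points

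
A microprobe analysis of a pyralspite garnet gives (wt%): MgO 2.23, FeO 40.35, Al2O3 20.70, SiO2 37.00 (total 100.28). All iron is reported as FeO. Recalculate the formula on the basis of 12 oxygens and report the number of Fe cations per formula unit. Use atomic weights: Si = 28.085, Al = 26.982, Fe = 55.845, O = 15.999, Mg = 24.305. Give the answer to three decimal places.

2.742 Fe apfu

MgO (M=40.304): mol = 0.05533; Mg = 0.05533, O = 0.05533.
FeO (M=71.844): mol = 0.56163; Fe = 0.56163, O = 0.56163.
Al2O3 (M=101.961): mol = 0.20302; Al = 0.40604, O = 0.60906.
SiO2 (M=60.083): mol = 0.61581; Si = 0.61581, O = 1.23162.
ΣO = 2.45764; factor = 12/ΣO = 4.88273.
Fe apfu = 0.56163 × 4.88273 = 2.742.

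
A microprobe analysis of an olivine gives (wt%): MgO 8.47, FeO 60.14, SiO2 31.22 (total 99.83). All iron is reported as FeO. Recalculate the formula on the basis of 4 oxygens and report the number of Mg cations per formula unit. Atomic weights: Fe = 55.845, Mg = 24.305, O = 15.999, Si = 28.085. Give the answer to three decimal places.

MgO (M=40.304): mol = 0.21015; Mg = 0.21015, O = 0.21015.
FeO (M=71.844): mol = 0.83709; Fe = 0.83709, O = 0.83709.
SiO2 (M=60.083): mol = 0.51961; Si = 0.51961, O = 1.03922.
ΣO = 2.08646; factor = 4/ΣO = 1.91712.
Mg apfu = 0.21015 × 1.91712 = 0.403.

0.403 Mg apfu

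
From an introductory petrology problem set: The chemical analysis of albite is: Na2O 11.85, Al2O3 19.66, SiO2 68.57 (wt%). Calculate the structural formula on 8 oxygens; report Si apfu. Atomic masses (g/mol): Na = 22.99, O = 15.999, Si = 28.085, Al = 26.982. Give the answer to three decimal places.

2.991 Si apfu

Na2O (M=61.979): mol = 0.19119; Na = 0.38238, O = 0.19119.
Al2O3 (M=101.961): mol = 0.19282; Al = 0.38564, O = 0.57846.
SiO2 (M=60.083): mol = 1.14125; Si = 1.14125, O = 2.28250.
ΣO = 3.05215; factor = 8/ΣO = 2.62110.
Si apfu = 1.14125 × 2.62110 = 2.991.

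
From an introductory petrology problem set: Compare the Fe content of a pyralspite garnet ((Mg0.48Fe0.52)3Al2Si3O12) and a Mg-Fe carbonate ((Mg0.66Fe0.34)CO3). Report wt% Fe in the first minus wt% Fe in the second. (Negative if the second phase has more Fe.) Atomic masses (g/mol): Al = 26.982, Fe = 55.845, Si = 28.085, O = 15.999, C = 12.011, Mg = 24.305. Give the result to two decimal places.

-0.72 percentage points

Fe in (Mg0.48Fe0.52)3Al2Si3O12: molar mass 452.324 g/mol; 1.56×55.845 = 87.118 g → 19.26 wt%.
Fe in (Mg0.66Fe0.34)CO3: molar mass 95.037 g/mol; 0.34×55.845 = 18.987 g → 19.98 wt%.
Difference = 19.26 − 19.98 = -0.72 percentage points.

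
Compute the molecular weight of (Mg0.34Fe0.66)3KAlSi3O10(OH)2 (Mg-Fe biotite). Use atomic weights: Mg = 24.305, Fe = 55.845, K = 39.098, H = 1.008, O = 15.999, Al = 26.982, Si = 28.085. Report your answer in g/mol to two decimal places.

M = 1.02·24.305 + 1.98·55.845 + 1·39.098 + 1·26.982 + 3·28.085 + 12·15.999 + 2·1.008

479.70 g/mol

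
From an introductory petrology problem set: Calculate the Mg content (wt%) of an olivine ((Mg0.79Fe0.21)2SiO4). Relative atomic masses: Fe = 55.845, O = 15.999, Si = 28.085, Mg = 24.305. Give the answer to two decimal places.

24.95 wt%

M((Mg0.79Fe0.21)2SiO4) = 153.938 g/mol.
Mg contributes 1.58 × 24.305 = 38.402 g per mole.
38.402/153.938 = 0.2495 → 24.95%.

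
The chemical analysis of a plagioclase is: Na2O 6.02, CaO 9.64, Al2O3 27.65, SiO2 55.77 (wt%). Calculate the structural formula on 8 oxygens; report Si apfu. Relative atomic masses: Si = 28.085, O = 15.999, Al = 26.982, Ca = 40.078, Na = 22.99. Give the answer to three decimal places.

Na2O: 6.02/61.979 = 0.09713 mol → 0.19426 mol Na, 0.09713 mol O.
CaO: 9.64/56.077 = 0.17191 mol → 0.17191 mol Ca, 0.17191 mol O.
Al2O3: 27.65/101.961 = 0.27118 mol → 0.54236 mol Al, 0.81354 mol O.
SiO2: 55.77/60.083 = 0.92822 mol → 0.92822 mol Si, 1.85644 mol O.
Total oxygen = 2.93902 mol. Normalization factor = 8/2.93902 = 2.72200.
Si per 8 O = 0.92822 × 2.72200 = 2.527.

2.527 Si apfu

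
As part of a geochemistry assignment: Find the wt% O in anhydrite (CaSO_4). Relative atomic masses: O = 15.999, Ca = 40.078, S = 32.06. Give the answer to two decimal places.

47.01 mass %

Molar mass of CaSO_4: 1×40.078 + 1×32.06 + 4×15.999 = 136.134 g/mol.
Mass of O per formula unit: 4 × 15.999 = 63.996 g.
Weight fraction O = 63.996 / 136.134 = 0.4701.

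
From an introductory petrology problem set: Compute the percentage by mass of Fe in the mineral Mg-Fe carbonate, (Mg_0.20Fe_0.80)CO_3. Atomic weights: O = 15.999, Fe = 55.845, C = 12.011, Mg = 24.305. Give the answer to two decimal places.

40.78 wt%

M((Mg_0.20Fe_0.80)CO_3) = 109.545 g/mol.
Fe contributes 0.80 × 55.845 = 44.676 g per mole.
44.676/109.545 = 0.4078 → 40.78%.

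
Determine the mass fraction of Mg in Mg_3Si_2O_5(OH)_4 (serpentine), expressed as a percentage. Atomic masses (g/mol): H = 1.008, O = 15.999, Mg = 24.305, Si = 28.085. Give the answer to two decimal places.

Formula mass = 3·24.305 + 2·28.085 + 9·15.999 + 4·1.008 = 277.108 g/mol, of which 72.915 g is Mg.
So Mg makes up 72.915/277.108 = 0.2631 of the mass, i.e. 26.31%.

26.31 weight percent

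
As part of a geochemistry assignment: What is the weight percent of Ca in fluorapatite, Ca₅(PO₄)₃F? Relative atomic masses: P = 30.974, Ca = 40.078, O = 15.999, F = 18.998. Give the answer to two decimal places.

39.74 mass %

Formula mass = 5×40.078 + 3×30.974 + 12×15.999 + 1×18.998 = 504.298 g/mol, of which 200.390 g is Ca.
So Ca makes up 200.390/504.298 = 0.3974 of the mass, i.e. 39.74%.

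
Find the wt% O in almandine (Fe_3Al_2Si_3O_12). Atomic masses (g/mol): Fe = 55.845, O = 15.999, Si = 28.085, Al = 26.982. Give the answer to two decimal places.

38.57 mass %

Formula mass = 3·55.845 + 2·26.982 + 3·28.085 + 12·15.999 = 497.742 g/mol, of which 191.988 g is O.
So O makes up 191.988/497.742 = 0.3857 of the mass, i.e. 38.57%.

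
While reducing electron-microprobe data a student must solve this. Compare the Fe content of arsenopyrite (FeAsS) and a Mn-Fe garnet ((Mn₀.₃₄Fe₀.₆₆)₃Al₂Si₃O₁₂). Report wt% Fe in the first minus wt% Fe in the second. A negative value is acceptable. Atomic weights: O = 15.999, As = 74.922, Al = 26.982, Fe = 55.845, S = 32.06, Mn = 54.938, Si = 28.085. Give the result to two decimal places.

First mineral: 55.845 g Fe in 162.827 g formula = 34.30 wt% Fe.
Second mineral: 110.573 g Fe in 496.817 g formula = 22.26 wt% Fe.
34.30% − 22.26% gives a difference of 12.04 percentage points.

12.04 percentage points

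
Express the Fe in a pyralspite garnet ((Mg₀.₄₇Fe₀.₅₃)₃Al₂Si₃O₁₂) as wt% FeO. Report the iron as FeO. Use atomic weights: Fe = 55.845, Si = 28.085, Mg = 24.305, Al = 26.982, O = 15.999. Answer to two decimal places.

M((Mg₀.₄₇Fe₀.₅₃)₃Al₂Si₃O₁₂) = 453.271 g/mol; M(FeO) = 71.844 g/mol.
Moles FeO per formula unit = 1.59 Fe ÷ 1 = 1.5900.
FeO fraction = (1.5900 × 71.844) / 453.271 = 114.232/453.271 = 0.2520.

25.20 wt%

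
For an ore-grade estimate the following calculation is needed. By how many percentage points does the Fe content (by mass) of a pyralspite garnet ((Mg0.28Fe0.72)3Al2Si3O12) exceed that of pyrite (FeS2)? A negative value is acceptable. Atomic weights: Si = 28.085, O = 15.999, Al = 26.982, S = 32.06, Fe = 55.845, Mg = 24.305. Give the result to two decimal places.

Fe in (Mg0.28Fe0.72)3Al2Si3O12: molar mass 471.248 g/mol; 2.16×55.845 = 120.625 g → 25.60 wt%.
Fe in FeS2: molar mass 119.965 g/mol; 1×55.845 = 55.845 g → 46.55 wt%.
Difference = 25.60 − 46.55 = -20.95 percentage points.

-20.95 percentage points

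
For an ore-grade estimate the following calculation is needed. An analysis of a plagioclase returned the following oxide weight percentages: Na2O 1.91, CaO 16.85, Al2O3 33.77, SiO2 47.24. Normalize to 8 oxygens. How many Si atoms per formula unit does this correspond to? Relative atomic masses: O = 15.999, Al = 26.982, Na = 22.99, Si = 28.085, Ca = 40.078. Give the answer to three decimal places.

Na2O: 1.91/61.979 = 0.03082 mol → 0.06164 mol Na, 0.03082 mol O.
CaO: 16.85/56.077 = 0.30048 mol → 0.30048 mol Ca, 0.30048 mol O.
Al2O3: 33.77/101.961 = 0.33121 mol → 0.66242 mol Al, 0.99363 mol O.
SiO2: 47.24/60.083 = 0.78625 mol → 0.78625 mol Si, 1.57250 mol O.
Total oxygen = 2.89743 mol. Normalization factor = 8/2.89743 = 2.76107.
Si per 8 O = 0.78625 × 2.76107 = 2.171.

2.171 Si apfu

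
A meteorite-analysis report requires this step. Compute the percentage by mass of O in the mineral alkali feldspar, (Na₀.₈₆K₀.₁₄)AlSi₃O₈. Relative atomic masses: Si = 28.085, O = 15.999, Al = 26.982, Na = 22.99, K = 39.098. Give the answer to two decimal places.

48.39 wt%

Molar mass of (Na₀.₈₆K₀.₁₄)AlSi₃O₈: 0.86·22.99 + 0.14·39.098 + 1·26.982 + 3·28.085 + 8·15.999 = 264.474 g/mol.
Mass of O per formula unit: 8 × 15.999 = 127.992 g.
Weight fraction O = 127.992 / 264.474 = 0.4839.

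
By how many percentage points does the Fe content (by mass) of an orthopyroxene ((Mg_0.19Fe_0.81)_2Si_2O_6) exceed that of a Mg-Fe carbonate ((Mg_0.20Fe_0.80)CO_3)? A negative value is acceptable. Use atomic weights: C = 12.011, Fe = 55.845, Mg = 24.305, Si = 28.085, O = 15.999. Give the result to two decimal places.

First mineral: 90.469 g Fe in 251.869 g formula = 35.92 wt% Fe.
Second mineral: 44.676 g Fe in 109.545 g formula = 40.78 wt% Fe.
35.92% − 40.78% gives a difference of -4.86 percentage points.

-4.86 percentage points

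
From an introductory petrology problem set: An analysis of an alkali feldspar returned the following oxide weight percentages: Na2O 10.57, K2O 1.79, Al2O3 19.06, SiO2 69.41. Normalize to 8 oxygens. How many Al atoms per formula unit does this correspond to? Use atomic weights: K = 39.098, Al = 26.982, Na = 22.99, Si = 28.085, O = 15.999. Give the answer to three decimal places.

0.977 Al apfu

Na2O: 10.57/61.979 = 0.17054 mol → 0.34108 mol Na, 0.17054 mol O.
K2O: 1.79/94.195 = 0.01900 mol → 0.03800 mol K, 0.01900 mol O.
Al2O3: 19.06/101.961 = 0.18693 mol → 0.37386 mol Al, 0.56079 mol O.
SiO2: 69.41/60.083 = 1.15524 mol → 1.15524 mol Si, 2.31048 mol O.
Total oxygen = 3.06081 mol. Normalization factor = 8/3.06081 = 2.61369.
Al per 8 O = 0.37386 × 2.61369 = 0.977.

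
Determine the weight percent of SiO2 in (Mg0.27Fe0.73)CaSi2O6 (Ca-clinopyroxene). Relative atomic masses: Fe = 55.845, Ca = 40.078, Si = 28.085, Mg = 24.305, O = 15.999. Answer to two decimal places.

50.16 wt%

M((Mg0.27Fe0.73)CaSi2O6) = 239.571 g/mol; M(SiO2) = 60.083 g/mol.
Moles SiO2 per formula unit = 2 Si ÷ 1 = 2.0000.
SiO2 fraction = (2.0000 × 60.083) / 239.571 = 120.166/239.571 = 0.5016.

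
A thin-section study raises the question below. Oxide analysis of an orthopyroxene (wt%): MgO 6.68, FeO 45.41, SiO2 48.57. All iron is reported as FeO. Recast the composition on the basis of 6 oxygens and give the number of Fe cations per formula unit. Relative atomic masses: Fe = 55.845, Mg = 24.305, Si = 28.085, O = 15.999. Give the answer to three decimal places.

1.571 Fe apfu

MgO (M=40.304): mol = 0.16574; Mg = 0.16574, O = 0.16574.
FeO (M=71.844): mol = 0.63206; Fe = 0.63206, O = 0.63206.
SiO2 (M=60.083): mol = 0.80838; Si = 0.80838, O = 1.61676.
ΣO = 2.41456; factor = 6/ΣO = 2.48492.
Fe apfu = 0.63206 × 2.48492 = 1.571.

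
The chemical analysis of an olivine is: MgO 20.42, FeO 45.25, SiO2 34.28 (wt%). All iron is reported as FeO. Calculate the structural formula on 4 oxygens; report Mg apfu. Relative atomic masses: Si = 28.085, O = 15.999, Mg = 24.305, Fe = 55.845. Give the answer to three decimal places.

0.890 Mg apfu

MgO: 20.42/40.304 = 0.50665 mol → 0.50665 mol Mg, 0.50665 mol O.
FeO: 45.25/71.844 = 0.62984 mol → 0.62984 mol Fe, 0.62984 mol O.
SiO2: 34.28/60.083 = 0.57054 mol → 0.57054 mol Si, 1.14108 mol O.
Total oxygen = 2.27757 mol. Normalization factor = 4/2.27757 = 1.75626.
Mg per 4 O = 0.50665 × 1.75626 = 0.890.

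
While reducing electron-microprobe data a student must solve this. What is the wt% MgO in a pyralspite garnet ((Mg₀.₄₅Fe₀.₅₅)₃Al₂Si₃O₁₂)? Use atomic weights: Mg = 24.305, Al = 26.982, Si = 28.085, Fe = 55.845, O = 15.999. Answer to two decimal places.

11.95 wt%

Molar mass of (Mg₀.₄₅Fe₀.₅₅)₃Al₂Si₃O₁₂ = 1.35·24.305 + 1.65·55.845 + 2·26.982 + 3·28.085 + 12·15.999 = 455.163 g/mol.
Each formula unit contains 1.35 Mg, equivalent to 1.35/1 = 1.3500 mol MgO.
M(MgO) = 1×24.305 + 1×15.999 = 40.304 g/mol.
Mass of MgO per formula unit = 1.3500 × 40.304 = 54.410 g.
MgO wt% = 54.410 / 455.163 × 100 = 11.95%.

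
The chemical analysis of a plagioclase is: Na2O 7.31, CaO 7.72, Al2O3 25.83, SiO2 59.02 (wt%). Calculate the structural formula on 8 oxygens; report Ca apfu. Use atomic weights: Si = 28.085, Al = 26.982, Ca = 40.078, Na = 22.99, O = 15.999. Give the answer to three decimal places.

0.370 Ca apfu

Na2O (M=61.979): mol = 0.11794; Na = 0.23588, O = 0.11794.
CaO (M=56.077): mol = 0.13767; Ca = 0.13767, O = 0.13767.
Al2O3 (M=101.961): mol = 0.25333; Al = 0.50666, O = 0.75999.
SiO2 (M=60.083): mol = 0.98231; Si = 0.98231, O = 1.96462.
ΣO = 2.98022; factor = 8/ΣO = 2.68437.
Ca apfu = 0.13767 × 2.68437 = 0.370.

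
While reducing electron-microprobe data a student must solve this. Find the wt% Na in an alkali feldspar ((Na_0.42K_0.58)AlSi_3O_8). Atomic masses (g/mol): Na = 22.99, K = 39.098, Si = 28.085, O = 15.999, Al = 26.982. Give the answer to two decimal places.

3.56 wt%

Molar mass of (Na_0.42K_0.58)AlSi_3O_8: 0.42×22.99 + 0.58×39.098 + 1×26.982 + 3×28.085 + 8×15.999 = 271.562 g/mol.
Mass of Na per formula unit: 0.42 × 22.99 = 9.656 g.
Weight fraction Na = 9.656 / 271.562 = 0.0356.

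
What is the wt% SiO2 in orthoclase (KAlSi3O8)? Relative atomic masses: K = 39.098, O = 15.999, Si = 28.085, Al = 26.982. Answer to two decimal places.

64.76 wt%

Molar mass of KAlSi3O8 = 1*39.098 + 1*26.982 + 3*28.085 + 8*15.999 = 278.327 g/mol.
Each formula unit contains 3 Si, equivalent to 3/1 = 3.0000 mol SiO2.
M(SiO2) = 1×28.085 + 2×15.999 = 60.083 g/mol.
Mass of SiO2 per formula unit = 3.0000 × 60.083 = 180.249 g.
SiO2 wt% = 180.249 / 278.327 × 100 = 64.76%.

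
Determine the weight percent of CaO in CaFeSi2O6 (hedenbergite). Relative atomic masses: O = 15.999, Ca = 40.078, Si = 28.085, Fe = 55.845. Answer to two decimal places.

Molar mass of CaFeSi2O6 = 1·40.078 + 1·55.845 + 2·28.085 + 6·15.999 = 248.087 g/mol.
Each formula unit contains 1 Ca, equivalent to 1/1 = 1.0000 mol CaO.
M(CaO) = 1×40.078 + 1×15.999 = 56.077 g/mol.
Mass of CaO per formula unit = 1.0000 × 56.077 = 56.077 g.
CaO wt% = 56.077 / 248.087 × 100 = 22.60%.

22.60 wt%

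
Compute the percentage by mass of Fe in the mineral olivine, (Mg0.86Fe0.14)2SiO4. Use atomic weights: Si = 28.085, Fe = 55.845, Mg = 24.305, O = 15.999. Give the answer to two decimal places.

10.46 mass %

Molar mass of (Mg0.86Fe0.14)2SiO4: 1.72*24.305 + 0.28*55.845 + 1*28.085 + 4*15.999 = 149.522 g/mol.
Mass of Fe per formula unit: 0.28 × 55.845 = 15.637 g.
Weight fraction Fe = 15.637 / 149.522 = 0.1046.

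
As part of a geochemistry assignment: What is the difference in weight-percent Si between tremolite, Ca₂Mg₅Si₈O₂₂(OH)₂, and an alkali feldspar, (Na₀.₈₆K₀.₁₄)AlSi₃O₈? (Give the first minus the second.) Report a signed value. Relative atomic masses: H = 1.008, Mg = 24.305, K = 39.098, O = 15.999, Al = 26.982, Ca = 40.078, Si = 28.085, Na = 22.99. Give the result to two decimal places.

-4.20 percentage points

First mineral: 224.680 g Si in 812.353 g formula = 27.66 wt% Si.
Second mineral: 84.255 g Si in 264.474 g formula = 31.86 wt% Si.
27.66% − 31.86% gives a difference of -4.20 percentage points.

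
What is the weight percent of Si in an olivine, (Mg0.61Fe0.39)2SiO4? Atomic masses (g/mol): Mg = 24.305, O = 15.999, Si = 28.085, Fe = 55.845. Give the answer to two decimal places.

M((Mg0.61Fe0.39)2SiO4) = 165.292 g/mol.
Si contributes 1 × 28.085 = 28.085 g per mole.
28.085/165.292 = 0.1699 → 16.99%.

16.99 mass %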